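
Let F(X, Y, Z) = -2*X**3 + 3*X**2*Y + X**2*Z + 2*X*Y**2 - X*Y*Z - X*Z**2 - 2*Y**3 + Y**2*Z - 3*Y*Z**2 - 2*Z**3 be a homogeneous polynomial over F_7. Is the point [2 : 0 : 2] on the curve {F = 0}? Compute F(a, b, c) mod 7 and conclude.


F(2,0,2) ≡ 3 (mod 7); P is NOT on the curve.

Evaluate F(2, 0, 2) term-by-term (mod 7).
  -2*X**3 ↦ -2·8·1·1 = -16
  3*X**2*Y ↦ 3·4·0·1 = 0
  X**2*Z ↦ 1·4·1·2 = 8
  2*X*Y**2 ↦ 2·2·0·1 = 0
  -X*Y*Z ↦ -1·2·0·2 = 0
  -X*Z**2 ↦ -1·2·1·4 = -8
  -2*Y**3 ↦ -2·1·0·1 = 0
  Y**2*Z ↦ 1·1·0·2 = 0
  -3*Y*Z**2 ↦ -3·1·0·4 = 0
  -2*Z**3 ↦ -2·1·1·8 = -16
Sum: F(2, 0, 2) = (-16) + (0) + (8) + (0) + (0) + (-8) + (0) + (0) + (0) + (-16) = -32.
Reducing mod 7: -32 ≡ 3 (mod 7).
Since F(a, b, c) ≡ 3 ≠ 0 (mod 7), P does NOT lie on the curve.


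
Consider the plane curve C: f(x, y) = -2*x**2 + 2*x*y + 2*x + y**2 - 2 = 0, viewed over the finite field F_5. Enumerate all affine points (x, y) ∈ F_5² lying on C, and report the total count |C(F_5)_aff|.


Affine F_5-points: {(2, 3)}; count = 1.

For each of the 25 pairs (x, y) ∈ F_5², evaluate f(x, y) mod 5. Record the zeros.
  x = 0: [0↦3, 1↦4, 2↦2, 3↦2, 4↦4]  zeros at y ∈ ∅
  x = 1: [0↦3, 1↦1, 2↦1, 3↦3, 4↦2]  zeros at y ∈ ∅
  x = 2: [0↦4, 1↦4, 2↦1, 3↦0, 4↦1]  zeros at y ∈ {3}
  x = 3: [0↦1, 1↦3, 2↦2, 3↦3, 4↦1]  zeros at y ∈ ∅
  x = 4: [0↦4, 1↦3, 2↦4, 3↦2, 4↦2]  zeros at y ∈ ∅
Collecting zeros: affine points = {(2, 3)}.
Total count |C(F_5)_aff| = 1.


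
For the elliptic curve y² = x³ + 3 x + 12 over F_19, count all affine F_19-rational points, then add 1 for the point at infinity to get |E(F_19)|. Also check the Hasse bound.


Affine points = {(1, 4), (1, 15), (2, 8), (2, 11), (5, 0), (8, 4), (8, 15), (10, 4), (10, 15), (12, 3), (12, 16), (13, 5), (13, 14), (14, 9), (14, 10), (17, 6), (17, 13)}; affine count = 17; |E(F_19)| = 18.

Discriminant check: Δ ∝ 4a³ + 27b² = 4·3³ + 27·12² = 4·27 + 27·144 ≡ 6 (mod 19). Nonzero ⇒ E is nonsingular.
For each x ∈ F_19, compute rhs = x³ + 3·x + 12 mod 19, then count y ∈ F_19 with y² ≡ rhs.
  x = 0: rhs = 12, matching y values: none (0 points).
  x = 1: rhs = 16, matching y values: 4, 15 (2 points).
  x = 2: rhs = 7, matching y values: 8, 11 (2 points).
  x = 3: rhs = 10, matching y values: none (0 points).
  x = 4: rhs = 12, matching y values: none (0 points).
  x = 5: rhs = 0, matching y values: 0 (1 points).
  x = 6: rhs = 18, matching y values: none (0 points).
  x = 7: rhs = 15, matching y values: none (0 points).
  x = 8: rhs = 16, matching y values: 4, 15 (2 points).
  x = 9: rhs = 8, matching y values: none (0 points).
  x = 10: rhs = 16, matching y values: 4, 15 (2 points).
  x = 11: rhs = 8, matching y values: none (0 points).
  x = 12: rhs = 9, matching y values: 3, 16 (2 points).
  x = 13: rhs = 6, matching y values: 5, 14 (2 points).
  x = 14: rhs = 5, matching y values: 9, 10 (2 points).
  x = 15: rhs = 12, matching y values: none (0 points).
  x = 16: rhs = 14, matching y values: none (0 points).
  x = 17: rhs = 17, matching y values: 6, 13 (2 points).
  x = 18: rhs = 8, matching y values: none (0 points).
Total affine count: 17.
Full point count |E(F_19)| = 17 + 1 = 18.
Hasse bound: |18 − (19+1)| = |-2| = 2 ≤ 2√19 ≈ 8.7178 ✓.


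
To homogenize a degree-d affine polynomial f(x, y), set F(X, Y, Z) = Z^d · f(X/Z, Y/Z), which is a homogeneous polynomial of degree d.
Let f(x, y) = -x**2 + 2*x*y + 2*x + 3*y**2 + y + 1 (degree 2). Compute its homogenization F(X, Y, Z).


F(X, Y, Z) = -X**2 + 2*X*Y + 2*X*Z + 3*Y**2 + Y*Z + Z**2

deg(f) = 2.
Substitute x = X/Z, y = Y/Z into f, then multiply by Z^2.
  monomial -1·x^2·y^0 ↦ -1·X^2·Y^0·Z^0.
  monomial 2·x^1·y^1 ↦ 2·X^1·Y^1·Z^0.
  monomial 2·x^1·y^0 ↦ 2·X^1·Y^0·Z^1.
  monomial 3·x^0·y^2 ↦ 3·X^0·Y^2·Z^0.
  monomial 1·x^0·y^1 ↦ 1·X^0·Y^1·Z^1.
  monomial 1·x^0·y^0 ↦ 1·X^0·Y^0·Z^2.
Collecting: F(X, Y, Z) = -X**2 + 2*X*Y + 2*X*Z + 3*Y**2 + Y*Z + Z**2.


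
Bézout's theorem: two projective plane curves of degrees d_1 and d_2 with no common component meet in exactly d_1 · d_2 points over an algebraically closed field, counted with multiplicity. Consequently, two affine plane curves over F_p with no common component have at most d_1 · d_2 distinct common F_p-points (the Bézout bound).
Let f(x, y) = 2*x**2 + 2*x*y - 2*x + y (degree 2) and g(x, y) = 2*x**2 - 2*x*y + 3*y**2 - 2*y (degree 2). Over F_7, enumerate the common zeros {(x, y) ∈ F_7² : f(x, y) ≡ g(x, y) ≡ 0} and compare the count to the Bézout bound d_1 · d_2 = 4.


Common zeros: {(0, 0)}; count = 1; Bézout bound = 4.

deg(f) = 2, deg(g) = 2, so Bézout bound = 4.
Scan x ∈ F_7. For each x, list the y ∈ F_7 with f(x, y) ≡ 0 and those with g(x, y) ≡ 0 (mod 7); the common zeros in that column are the intersection.
  x = 0: f ≡ 0 at y ∈ {0}; g ≡ 0 at y ∈ {0, 3}; common: {0}.
  x = 1: f ≡ 0 at y ∈ {0}; g ≡ 0 at y ∈ ∅; common: ∅.
  x = 2: f ≡ 0 at y ∈ {2}; g ≡ 0 at y ∈ ∅; common: ∅.
  x = 3: f ≡ 0 at y ∈ ∅; g ≡ 0 at y ∈ {2, 3}; common: ∅.
  x = 4: f ≡ 0 at y ∈ {2}; g ≡ 0 at y ∈ ∅; common: ∅.
  x = 5: f ≡ 0 at y ∈ {4}; g ≡ 0 at y ∈ ∅; common: ∅.
  x = 6: f ≡ 0 at y ∈ {4}; g ≡ 0 at y ∈ {2, 5}; common: ∅.
Collecting: common zeros = {(0, 0)}, so the count is 1.
Comparison with the Bézout bound: 1 ≤ 4 = deg(f)·deg(g), as expected for curves with no common component (the affine F_7-count falls short of the bound because intersections may lie at infinity, over extension fields, or carry multiplicity).


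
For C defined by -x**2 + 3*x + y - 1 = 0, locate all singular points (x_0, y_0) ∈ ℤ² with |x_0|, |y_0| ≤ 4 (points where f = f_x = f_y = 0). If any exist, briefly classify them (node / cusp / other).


No singular points in the scanned grid; C is smooth there.

Compute partial derivatives:
  f_x = 3 - 2*x.
  f_y = 1.
f_y = 1 is a nonzero constant, so f_y never vanishes: no point (x, y) can satisfy f = f_x = f_y = 0. In particular no (x, y) ∈ {−4, ..., 4}² is singular; the curve is smooth.


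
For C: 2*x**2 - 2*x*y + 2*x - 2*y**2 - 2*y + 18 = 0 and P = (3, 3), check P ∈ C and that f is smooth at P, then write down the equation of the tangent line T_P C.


Tangent line at P: 8*x - 20*y + 36 = 0.

Step 1: f(3, 3) = 0, so P lies on C.
Step 2: partial derivatives
  f_x(x, y) = 4*x - 2*y + 2, f_y(x, y) = -2*x - 4*y - 2.
  f_x(P) = 8, f_y(P) = -20 (gradient nonzero, so P is smooth).
Step 3: tangent line at P: 8·(x − 3) + -20·(y − 3) = 0.
Expanding: 8*x - 20*y + 36 = 0.


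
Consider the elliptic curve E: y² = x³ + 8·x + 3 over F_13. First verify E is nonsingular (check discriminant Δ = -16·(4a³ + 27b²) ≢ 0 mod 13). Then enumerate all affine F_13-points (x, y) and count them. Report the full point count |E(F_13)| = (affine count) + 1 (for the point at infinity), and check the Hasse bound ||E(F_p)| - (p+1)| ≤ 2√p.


Affine points = {(0, 4), (0, 9), (1, 5), (1, 8), (2, 1), (2, 12), (5, 5), (5, 8), (7, 5), (7, 8), (10, 2), (10, 11)}; affine count = 12; |E(F_13)| = 13.

Discriminant check: Δ ∝ 4a³ + 27b² = 4·8³ + 27·3² = 4·512 + 27·9 ≡ 3 (mod 13). Nonzero ⇒ E is nonsingular.
For each x ∈ F_13, compute rhs = x³ + 8·x + 3 mod 13, then count y ∈ F_13 with y² ≡ rhs.
  x = 0: rhs = 3, matching y values: 4, 9 (2 points).
  x = 1: rhs = 12, matching y values: 5, 8 (2 points).
  x = 2: rhs = 1, matching y values: 1, 12 (2 points).
  x = 3: rhs = 2, matching y values: none (0 points).
  x = 4: rhs = 8, matching y values: none (0 points).
  x = 5: rhs = 12, matching y values: 5, 8 (2 points).
  x = 6: rhs = 7, matching y values: none (0 points).
  x = 7: rhs = 12, matching y values: 5, 8 (2 points).
  x = 8: rhs = 7, matching y values: none (0 points).
  x = 9: rhs = 11, matching y values: none (0 points).
  x = 10: rhs = 4, matching y values: 2, 11 (2 points).
  x = 11: rhs = 5, matching y values: none (0 points).
  x = 12: rhs = 7, matching y values: none (0 points).
Total affine count: 12.
Full point count |E(F_13)| = 12 + 1 = 13.
Hasse bound: |13 − (13+1)| = |-1| = 1 ≤ 2√13 ≈ 7.2111 ✓.


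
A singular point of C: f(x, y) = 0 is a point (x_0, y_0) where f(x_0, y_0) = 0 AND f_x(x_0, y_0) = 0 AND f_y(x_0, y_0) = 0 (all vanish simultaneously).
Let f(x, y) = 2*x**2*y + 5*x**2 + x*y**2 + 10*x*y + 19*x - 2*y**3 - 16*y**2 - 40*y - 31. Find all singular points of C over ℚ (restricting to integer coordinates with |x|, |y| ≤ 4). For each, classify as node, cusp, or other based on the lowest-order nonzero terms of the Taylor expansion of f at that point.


Singular points: {(-1, -3)}; classification: node.

Compute partial derivatives:
  f_x = 4*x*y + 10*x + y**2 + 10*y + 19.
  f_y = 2*x**2 + 2*x*y + 10*x - 6*y**2 - 32*y - 40.
Scan x_0 ∈ {−4, ..., 4}. For each x_0, f_y(x_0, y) is a polynomial in y; find its integer roots y ∈ {−4, ..., 4}, then test f_x and f at those candidates.
  x = -4: f_y(-4, y) = -6*y**2 - 40*y - 48; no integer root y with |y| ≤ 4.
  x = -3: f_y(-3, y) = -6*y**2 - 38*y - 52; vanishes at y ∈ {-2}. (-3, -2): f_x = -3 ≠ 0.
  x = -2: f_y(-2, y) = -6*y**2 - 36*y - 52; no integer root y with |y| ≤ 4.
  x = -1: f_y(-1, y) = -6*y**2 - 34*y - 48; vanishes at y ∈ {-3}. (-1, -3): f_x = 0, f = 0 — SINGULAR.
  x = 0: f_y(0, y) = -6*y**2 - 32*y - 40; vanishes at y ∈ {-2}. (0, -2): f_x = 3 ≠ 0.
  x = 1: f_y(1, y) = -6*y**2 - 30*y - 28; no integer root y with |y| ≤ 4.
  x = 2: f_y(2, y) = -6*y**2 - 28*y - 12; no integer root y with |y| ≤ 4.
  x = 3: f_y(3, y) = -6*y**2 - 26*y + 8; no integer root y with |y| ≤ 4.
  x = 4: f_y(4, y) = -6*y**2 - 24*y + 32; no integer root y with |y| ≤ 4.
Only singular point on the grid: (-1, -3).
Classify: substitute x = -1 + u, y = -3 + v and expand: f = 2*u**2*v - u**2 + u*v**2 - 2*v**3 + v**2.
No constant or linear terms (consistent with a singular point). Quadratic part: -u**2 + v**2. Cubic part: 2*u**2*v + u*v**2 - 2*v**3.
The quadratic part v**2 - u**2 = (v − u)(v + u) splits into two distinct linear factors, so there are two distinct tangent lines y − -3 = ±(x − -1) — this is a node (ordinary double point).
Classification: node.


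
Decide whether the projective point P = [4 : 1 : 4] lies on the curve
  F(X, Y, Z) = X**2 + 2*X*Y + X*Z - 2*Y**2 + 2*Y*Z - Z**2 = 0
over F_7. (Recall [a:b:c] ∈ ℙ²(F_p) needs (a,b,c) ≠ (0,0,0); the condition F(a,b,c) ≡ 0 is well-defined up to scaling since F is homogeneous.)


F(4,1,4) ≡ 2 (mod 7); P is NOT on the curve.

Evaluate F(4, 1, 4) term-by-term (mod 7).
  X**2 ↦ 1·16·1·1 = 16
  2*X*Y ↦ 2·4·1·1 = 8
  X*Z ↦ 1·4·1·4 = 16
  -2*Y**2 ↦ -2·1·1·1 = -2
  2*Y*Z ↦ 2·1·1·4 = 8
  -Z**2 ↦ -1·1·1·16 = -16
Sum: F(4, 1, 4) = (16) + (8) + (16) + (-2) + (8) + (-16) = 30.
Reducing mod 7: 30 ≡ 2 (mod 7).
Since F(a, b, c) ≡ 2 ≠ 0 (mod 7), P does NOT lie on the curve.


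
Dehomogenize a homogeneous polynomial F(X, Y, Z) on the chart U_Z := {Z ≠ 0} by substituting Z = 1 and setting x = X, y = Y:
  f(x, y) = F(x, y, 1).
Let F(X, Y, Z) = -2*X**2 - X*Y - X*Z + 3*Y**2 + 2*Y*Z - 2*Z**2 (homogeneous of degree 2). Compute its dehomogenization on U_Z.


f(x, y) = -2*x**2 - x*y - x + 3*y**2 + 2*y - 2

On U_Z we set Z = 1. Each monomial c·X^i·Y^j·Z^k in F becomes c·x^i·y^j·1^k = c·x^i·y^j.
Substituting Z = 1: F(X, Y, 1) = -2*x**2 - x*y - x + 3*y**2 + 2*y - 2.
Note: deg(f) ≤ deg(F) = 2; strict inequality happens when F is divisible by Z (lost terms).


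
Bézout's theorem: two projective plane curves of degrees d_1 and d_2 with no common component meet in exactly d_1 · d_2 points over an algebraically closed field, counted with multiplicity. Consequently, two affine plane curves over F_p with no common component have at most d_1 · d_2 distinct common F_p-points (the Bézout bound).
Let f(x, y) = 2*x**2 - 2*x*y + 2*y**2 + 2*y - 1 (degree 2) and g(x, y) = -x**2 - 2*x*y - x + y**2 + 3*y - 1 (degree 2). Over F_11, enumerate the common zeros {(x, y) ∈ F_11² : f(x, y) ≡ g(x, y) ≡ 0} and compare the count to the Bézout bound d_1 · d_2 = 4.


Common zeros: ∅; count = 0; Bézout bound = 4.

deg(f) = 2, deg(g) = 2, so Bézout bound = 4.
Scan x ∈ F_11. For each x, list the y ∈ F_11 with f(x, y) ≡ 0 and those with g(x, y) ≡ 0 (mod 11); the common zeros in that column are the intersection.
  x = 0: f ≡ 0 at y ∈ {2, 8}; g ≡ 0 at y ∈ ∅; common: ∅.
  x = 1: f ≡ 0 at y ∈ {4, 7}; g ≡ 0 at y ∈ ∅; common: ∅.
  x = 2: f ≡ 0 at y ∈ {2, 10}; g ≡ 0 at y ∈ ∅; common: ∅.
  x = 3: f ≡ 0 at y ∈ {4, 9}; g ≡ 0 at y ∈ ∅; common: ∅.
  x = 4: f ≡ 0 at y ∈ ∅; g ≡ 0 at y ∈ ∅; common: ∅.
  x = 5: f ≡ 0 at y ∈ ∅; g ≡ 0 at y ∈ ∅; common: ∅.
  x = 6: f ≡ 0 at y ∈ {7, 9}; g ≡ 0 at y ∈ {10}; common: ∅.
  x = 7: f ≡ 0 at y ∈ ∅; g ≡ 0 at y ∈ ∅; common: ∅.
  x = 8: f ≡ 0 at y ∈ {8, 10}; g ≡ 0 at y ∈ ∅; common: ∅.
  x = 9: f ≡ 0 at y ∈ ∅; g ≡ 0 at y ∈ ∅; common: ∅.
  x = 10: f ≡ 0 at y ∈ ∅; g ≡ 0 at y ∈ ∅; common: ∅.
Collecting: common zeros = ∅, so the count is 0.
Comparison with the Bézout bound: 0 ≤ 4 = deg(f)·deg(g), as expected for curves with no common component (the affine F_11-count falls short of the bound because intersections may lie at infinity, over extension fields, or carry multiplicity).


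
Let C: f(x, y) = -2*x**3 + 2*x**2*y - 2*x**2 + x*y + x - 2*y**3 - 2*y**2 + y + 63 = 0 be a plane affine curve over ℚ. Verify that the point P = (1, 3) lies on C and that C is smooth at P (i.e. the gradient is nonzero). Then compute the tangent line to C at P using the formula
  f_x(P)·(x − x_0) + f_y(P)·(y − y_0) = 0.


Tangent line at P: 6*x - 62*y + 180 = 0.

Step 1: f(1, 3) = 0, so P lies on C.
Step 2: partial derivatives
  f_x(x, y) = -6*x**2 + 4*x*y - 4*x + y + 1, f_y(x, y) = 2*x**2 + x - 6*y**2 - 4*y + 1.
  f_x(P) = 6, f_y(P) = -62 (gradient nonzero, so P is smooth).
Step 3: tangent line at P: 6·(x − 1) + -62·(y − 3) = 0.
Expanding: 6*x - 62*y + 180 = 0.


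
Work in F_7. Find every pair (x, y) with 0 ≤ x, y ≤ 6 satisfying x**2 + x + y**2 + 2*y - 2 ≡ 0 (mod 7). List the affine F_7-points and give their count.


Affine F_7-points: {(1, 0), (1, 5), (2, 1), (2, 4), (4, 1), (4, 4), (5, 0), (5, 5)}; count = 8.

For each of the 49 pairs (x, y) ∈ F_7², evaluate f(x, y) mod 7. Record the zeros.
  x = 0: [0↦5, 1↦1, 2↦6, 3↦6, 4↦1, 5↦5, 6↦4]  zeros at y ∈ ∅
  x = 1: [0↦0, 1↦3, 2↦1, 3↦1, 4↦3, 5↦0, 6↦6]  zeros at y ∈ {0, 5}
  x = 2: [0↦4, 1↦0, 2↦5, 3↦5, 4↦0, 5↦4, 6↦3]  zeros at y ∈ {1, 4}
  x = 3: [0↦3, 1↦6, 2↦4, 3↦4, 4↦6, 5↦3, 6↦2]  zeros at y ∈ ∅
  x = 4: [0↦4, 1↦0, 2↦5, 3↦5, 4↦0, 5↦4, 6↦3]  zeros at y ∈ {1, 4}
  x = 5: [0↦0, 1↦3, 2↦1, 3↦1, 4↦3, 5↦0, 6↦6]  zeros at y ∈ {0, 5}
  x = 6: [0↦5, 1↦1, 2↦6, 3↦6, 4↦1, 5↦5, 6↦4]  zeros at y ∈ ∅
Collecting zeros: affine points = {(1, 0), (1, 5), (2, 1), (2, 4), (4, 1), (4, 4), (5, 0), (5, 5)}.
Total count |C(F_7)_aff| = 8.


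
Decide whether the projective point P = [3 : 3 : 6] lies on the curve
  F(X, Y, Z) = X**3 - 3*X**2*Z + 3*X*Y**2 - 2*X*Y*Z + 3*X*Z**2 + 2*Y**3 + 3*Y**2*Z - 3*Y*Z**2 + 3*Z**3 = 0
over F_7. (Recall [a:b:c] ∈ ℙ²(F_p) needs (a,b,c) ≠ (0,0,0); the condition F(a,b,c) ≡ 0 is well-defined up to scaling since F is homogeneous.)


F(3,3,6) ≡ 2 (mod 7); P is NOT on the curve.

Evaluate F(3, 3, 6) term-by-term (mod 7).
  X**3 ↦ 1·27·1·1 = 27
  -3*X**2*Z ↦ -3·9·1·6 = -162
  3*X*Y**2 ↦ 3·3·9·1 = 81
  -2*X*Y*Z ↦ -2·3·3·6 = -108
  3*X*Z**2 ↦ 3·3·1·36 = 324
  2*Y**3 ↦ 2·1·27·1 = 54
  3*Y**2*Z ↦ 3·1·9·6 = 162
  -3*Y*Z**2 ↦ -3·1·3·36 = -324
  3*Z**3 ↦ 3·1·1·216 = 648
Sum: F(3, 3, 6) = (27) + (-162) + (81) + (-108) + (324) + (54) + (162) + (-324) + (648) = 702.
Reducing mod 7: 702 ≡ 2 (mod 7).
Since F(a, b, c) ≡ 2 ≠ 0 (mod 7), P does NOT lie on the curve.


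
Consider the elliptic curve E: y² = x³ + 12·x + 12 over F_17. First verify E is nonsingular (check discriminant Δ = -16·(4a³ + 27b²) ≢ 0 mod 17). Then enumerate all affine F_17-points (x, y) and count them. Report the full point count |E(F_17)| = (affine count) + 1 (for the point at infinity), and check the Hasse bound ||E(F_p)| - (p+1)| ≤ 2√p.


Affine points = {(1, 5), (1, 12), (8, 5), (8, 12), (9, 4), (9, 13), (11, 8), (11, 9), (13, 6), (13, 11), (14, 0), (16, 4), (16, 13)}; affine count = 13; |E(F_17)| = 14.

Discriminant check: Δ ∝ 4a³ + 27b² = 4·12³ + 27·12² = 4·1728 + 27·144 ≡ 5 (mod 17). Nonzero ⇒ E is nonsingular.
For each x ∈ F_17, compute rhs = x³ + 12·x + 12 mod 17, then count y ∈ F_17 with y² ≡ rhs.
  x = 0: rhs = 12, matching y values: none (0 points).
  x = 1: rhs = 8, matching y values: 5, 12 (2 points).
  x = 2: rhs = 10, matching y values: none (0 points).
  x = 3: rhs = 7, matching y values: none (0 points).
  x = 4: rhs = 5, matching y values: none (0 points).
  x = 5: rhs = 10, matching y values: none (0 points).
  x = 6: rhs = 11, matching y values: none (0 points).
  x = 7: rhs = 14, matching y values: none (0 points).
  x = 8: rhs = 8, matching y values: 5, 12 (2 points).
  x = 9: rhs = 16, matching y values: 4, 13 (2 points).
  x = 10: rhs = 10, matching y values: none (0 points).
  x = 11: rhs = 13, matching y values: 8, 9 (2 points).
  x = 12: rhs = 14, matching y values: none (0 points).
  x = 13: rhs = 2, matching y values: 6, 11 (2 points).
  x = 14: rhs = 0, matching y values: 0 (1 points).
  x = 15: rhs = 14, matching y values: none (0 points).
  x = 16: rhs = 16, matching y values: 4, 13 (2 points).
Total affine count: 13.
Full point count |E(F_17)| = 13 + 1 = 14.
Hasse bound: |14 − (17+1)| = |-4| = 4 ≤ 2√17 ≈ 8.2462 ✓.


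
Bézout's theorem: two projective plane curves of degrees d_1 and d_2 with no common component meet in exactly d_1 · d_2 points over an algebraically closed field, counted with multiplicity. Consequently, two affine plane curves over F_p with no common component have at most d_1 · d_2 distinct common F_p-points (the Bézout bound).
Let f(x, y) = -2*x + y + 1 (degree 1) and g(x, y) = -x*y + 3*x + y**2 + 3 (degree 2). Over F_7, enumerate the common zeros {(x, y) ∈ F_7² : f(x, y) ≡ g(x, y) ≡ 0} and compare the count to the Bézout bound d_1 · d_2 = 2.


Common zeros: ∅; count = 0; Bézout bound = 2.

deg(f) = 1, deg(g) = 2, so Bézout bound = 2.
Scan x ∈ F_7. For each x, list the y ∈ F_7 with f(x, y) ≡ 0 and those with g(x, y) ≡ 0 (mod 7); the common zeros in that column are the intersection.
  x = 0: f ≡ 0 at y ∈ {6}; g ≡ 0 at y ∈ {2, 5}; common: ∅.
  x = 1: f ≡ 0 at y ∈ {1}; g ≡ 0 at y ∈ ∅; common: ∅.
  x = 2: f ≡ 0 at y ∈ {3}; g ≡ 0 at y ∈ ∅; common: ∅.
  x = 3: f ≡ 0 at y ∈ {5}; g ≡ 0 at y ∈ ∅; common: ∅.
  x = 4: f ≡ 0 at y ∈ {0}; g ≡ 0 at y ∈ ∅; common: ∅.
  x = 5: f ≡ 0 at y ∈ {2}; g ≡ 0 at y ∈ {1, 4}; common: ∅.
  x = 6: f ≡ 0 at y ∈ {4}; g ≡ 0 at y ∈ {0, 6}; common: ∅.
Collecting: common zeros = ∅, so the count is 0.
Comparison with the Bézout bound: 0 ≤ 2 = deg(f)·deg(g), as expected for curves with no common component (the affine F_7-count falls short of the bound because intersections may lie at infinity, over extension fields, or carry multiplicity).


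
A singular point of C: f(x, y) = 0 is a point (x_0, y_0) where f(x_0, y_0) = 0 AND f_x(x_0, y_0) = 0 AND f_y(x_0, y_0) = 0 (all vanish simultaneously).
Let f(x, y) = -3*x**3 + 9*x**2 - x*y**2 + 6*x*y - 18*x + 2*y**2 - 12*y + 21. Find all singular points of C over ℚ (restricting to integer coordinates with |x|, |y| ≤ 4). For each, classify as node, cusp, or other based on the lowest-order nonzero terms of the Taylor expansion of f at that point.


Singular points: {(1, 3)}; classification: cusp.

Compute partial derivatives:
  f_x = -9*x**2 + 18*x - y**2 + 6*y - 18.
  f_y = -2*x*y + 6*x + 4*y - 12.
Scan x_0 ∈ {−4, ..., 4}. For each x_0, f_y(x_0, y) is a polynomial in y; find its integer roots y ∈ {−4, ..., 4}, then test f_x and f at those candidates.
  x = -4: f_y(-4, y) = 12*y - 36; vanishes at y ∈ {3}. (-4, 3): f_x = -225 ≠ 0.
  x = -3: f_y(-3, y) = 10*y - 30; vanishes at y ∈ {3}. (-3, 3): f_x = -144 ≠ 0.
  x = -2: f_y(-2, y) = 8*y - 24; vanishes at y ∈ {3}. (-2, 3): f_x = -81 ≠ 0.
  x = -1: f_y(-1, y) = 6*y - 18; vanishes at y ∈ {3}. (-1, 3): f_x = -36 ≠ 0.
  x = 0: f_y(0, y) = 4*y - 12; vanishes at y ∈ {3}. (0, 3): f_x = -9 ≠ 0.
  x = 1: f_y(1, y) = 2*y - 6; vanishes at y ∈ {3}. (1, 3): f_x = 0, f = 0 — SINGULAR.
  x = 2: f_y(2, y) = 0; vanishes at y ∈ {-4, -3, -2, -1, 0, 1, 2, 3, 4}. (2, -4): f_x = -58 ≠ 0; (2, -3): f_x = -45 ≠ 0; (2, -2): f_x = -34 ≠ 0; (2, -1): f_x = -25 ≠ 0; (2, 0): f_x = -18 ≠ 0; (2, 1): f_x = -13 ≠ 0; (2, 2): f_x = -10 ≠ 0; (2, 3): f_x = -9 ≠ 0; (2, 4): f_x = -10 ≠ 0.
  x = 3: f_y(3, y) = 6 - 2*y; vanishes at y ∈ {3}. (3, 3): f_x = -36 ≠ 0.
  x = 4: f_y(4, y) = 12 - 4*y; vanishes at y ∈ {3}. (4, 3): f_x = -81 ≠ 0.
Only singular point on the grid: (1, 3).
Classify: substitute x = 1 + u, y = 3 + v and expand: f = -3*u**3 - u*v**2 + v**2.
No constant or linear terms (consistent with a singular point). Quadratic part: v**2. Cubic part: -3*u**3 - u*v**2.
The quadratic part v**2 is a perfect square, so there is a single (double) tangent line v = 0, i.e. y = 3. Restricting the cubic part to that line (v = 0) leaves -3*u**3 ≠ 0, so f is not divisible by v and the branch is v² ≈ 3*u**3 to lowest order — this is a cusp.
Classification: cusp.


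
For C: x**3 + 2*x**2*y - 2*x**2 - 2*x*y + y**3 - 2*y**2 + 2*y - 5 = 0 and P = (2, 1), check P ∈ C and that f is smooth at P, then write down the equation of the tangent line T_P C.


Tangent line at P: 10*x + 5*y - 25 = 0.

Step 1: f(2, 1) = 0, so P lies on C.
Step 2: partial derivatives
  f_x(x, y) = 3*x**2 + 4*x*y - 4*x - 2*y, f_y(x, y) = 2*x**2 - 2*x + 3*y**2 - 4*y + 2.
  f_x(P) = 10, f_y(P) = 5 (gradient nonzero, so P is smooth).
Step 3: tangent line at P: 10·(x − 2) + 5·(y − 1) = 0.
Expanding: 10*x + 5*y - 25 = 0.


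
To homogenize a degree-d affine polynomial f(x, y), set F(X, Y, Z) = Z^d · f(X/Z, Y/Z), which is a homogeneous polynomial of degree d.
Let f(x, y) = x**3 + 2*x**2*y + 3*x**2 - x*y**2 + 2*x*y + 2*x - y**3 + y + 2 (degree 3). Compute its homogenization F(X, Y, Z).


F(X, Y, Z) = X**3 + 2*X**2*Y + 3*X**2*Z - X*Y**2 + 2*X*Y*Z + 2*X*Z**2 - Y**3 + Y*Z**2 + 2*Z**3

deg(f) = 3.
Substitute x = X/Z, y = Y/Z into f, then multiply by Z^3.
  monomial 1·x^3·y^0 ↦ 1·X^3·Y^0·Z^0.
  monomial 2·x^2·y^1 ↦ 2·X^2·Y^1·Z^0.
  monomial 3·x^2·y^0 ↦ 3·X^2·Y^0·Z^1.
  monomial -1·x^1·y^2 ↦ -1·X^1·Y^2·Z^0.
  monomial 2·x^1·y^1 ↦ 2·X^1·Y^1·Z^1.
  monomial 2·x^1·y^0 ↦ 2·X^1·Y^0·Z^2.
  monomial -1·x^0·y^3 ↦ -1·X^0·Y^3·Z^0.
  monomial 1·x^0·y^1 ↦ 1·X^0·Y^1·Z^2.
  monomial 2·x^0·y^0 ↦ 2·X^0·Y^0·Z^3.
Collecting: F(X, Y, Z) = X**3 + 2*X**2*Y + 3*X**2*Z - X*Y**2 + 2*X*Y*Z + 2*X*Z**2 - Y**3 + Y*Z**2 + 2*Z**3.


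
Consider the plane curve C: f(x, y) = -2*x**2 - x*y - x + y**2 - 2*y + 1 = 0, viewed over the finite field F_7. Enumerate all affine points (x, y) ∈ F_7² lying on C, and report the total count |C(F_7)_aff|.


Affine F_7-points: {(0, 1), (3, 6), (4, 0), (4, 6), (6, 0), (6, 1)}; count = 6.

For each of the 49 pairs (x, y) ∈ F_7², evaluate f(x, y) mod 7. Record the zeros.
  x = 0: [0↦1, 1↦0, 2↦1, 3↦4, 4↦2, 5↦2, 6↦4]  zeros at y ∈ {1}
  x = 1: [0↦5, 1↦3, 2↦3, 3↦5, 4↦2, 5↦1, 6↦2]  zeros at y ∈ ∅
  x = 2: [0↦5, 1↦2, 2↦1, 3↦2, 4↦5, 5↦3, 6↦3]  zeros at y ∈ ∅
  x = 3: [0↦1, 1↦4, 2↦2, 3↦2, 4↦4, 5↦1, 6↦0]  zeros at y ∈ {6}
  x = 4: [0↦0, 1↦2, 2↦6, 3↦5, 4↦6, 5↦2, 6↦0]  zeros at y ∈ {0, 6}
  x = 5: [0↦2, 1↦3, 2↦6, 3↦4, 4↦4, 5↦6, 6↦3]  zeros at y ∈ ∅
  x = 6: [0↦0, 1↦0, 2↦2, 3↦6, 4↦5, 5↦6, 6↦2]  zeros at y ∈ {0, 1}
Collecting zeros: affine points = {(0, 1), (3, 6), (4, 0), (4, 6), (6, 0), (6, 1)}.
Total count |C(F_7)_aff| = 6.


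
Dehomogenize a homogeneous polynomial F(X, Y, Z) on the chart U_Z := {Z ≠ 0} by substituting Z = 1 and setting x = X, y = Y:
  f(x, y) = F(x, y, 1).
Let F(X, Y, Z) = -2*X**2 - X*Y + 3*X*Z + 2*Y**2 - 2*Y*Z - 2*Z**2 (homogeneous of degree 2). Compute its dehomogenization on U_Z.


f(x, y) = -2*x**2 - x*y + 3*x + 2*y**2 - 2*y - 2

On U_Z we set Z = 1. Each monomial c·X^i·Y^j·Z^k in F becomes c·x^i·y^j·1^k = c·x^i·y^j.
Substituting Z = 1: F(X, Y, 1) = -2*x**2 - x*y + 3*x + 2*y**2 - 2*y - 2.
Note: deg(f) ≤ deg(F) = 2; strict inequality happens when F is divisible by Z (lost terms).


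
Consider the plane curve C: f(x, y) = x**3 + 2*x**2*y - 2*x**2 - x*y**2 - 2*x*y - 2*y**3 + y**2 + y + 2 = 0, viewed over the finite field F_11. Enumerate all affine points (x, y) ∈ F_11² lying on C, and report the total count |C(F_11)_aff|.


Affine F_11-points: {(1, 1), (3, 0), (3, 3), (3, 7), (5, 0), (5, 3), (5, 6), (7, 4), (9, 1), (9, 7), (9, 10), (10, 3), (10, 4), (10, 5)}; count = 14.

For each of the 121 pairs (x, y) ∈ F_11², evaluate f(x, y) mod 11. Record the zeros.
  x = 0: [0↦2, 1↦2, 2↦3, 3↦4, 4↦4, 5↦2, 6↦8, 7↦10, 8↦7, 9↦9, 10↦4]  zeros at y ∈ ∅
  x = 1: [0↦1, 1↦0, 2↦9, 3↦5, 4↦9, 5↦9, 6↦4, 7↦4, 8↦8, 9↦4, 10↦2]  zeros at y ∈ {1}
  x = 2: [0↦2, 1↦4, 2↦3, 3↦9, 4↦10, 5↦5, 6↦4, 7↦6, 8↦10, 9↦4, 10↦9]  zeros at y ∈ ∅
  x = 3: [0↦0, 1↦9, 2↦2, 3↦0, 4↦2, 5↦7, 6↦3, 7↦0, 8↦8, 9↦4, 10↦9]  zeros at y ∈ {0, 3, 7}
  x = 4: [0↦1, 1↦10, 2↦1, 3↦6, 4↦2, 5↦10, 6↦7, 7↦3, 8↦8, 9↦10, 10↦8]  zeros at y ∈ ∅
  x = 5: [0↦0, 1↦2, 2↦6, 3↦0, 4↦5, 5↦9, 6↦0, 7↦10, 8↦5, 9↦6, 10↦1]  zeros at y ∈ {0, 3, 6}
  x = 6: [0↦3, 1↦2, 2↦1, 3↦10, 4↦6, 5↦10, 6↦10, 7↦5, 8↦5, 9↦9, 10↦5]  zeros at y ∈ ∅
  x = 7: [0↦5, 1↦5, 2↦3, 3↦9, 4↦0, 5↦8, 6↦10, 7↦5, 8↦3, 9↦3, 10↦4]  zeros at y ∈ {4}
  x = 8: [0↦1, 1↦6, 2↦7, 3↦3, 4↦4, 5↦9, 6↦6, 7↦5, 8↦5, 9↦5, 10↦4]  zeros at y ∈ ∅
  x = 9: [0↦8, 1↦0, 2↦8, 3↦9, 4↦2, 5↦8, 6↦4, 7↦0, 8↦6, 9↦10, 10↦0]  zeros at y ∈ {1, 7, 10}
  x = 10: [0↦10, 1↦4, 2↦1, 3↦0, 4↦0, 5↦0, 6↦10, 7↦7, 8↦1, 9↦2, 10↦9]  zeros at y ∈ {3, 4, 5}
Collecting zeros: affine points = {(1, 1), (3, 0), (3, 3), (3, 7), (5, 0), (5, 3), (5, 6), (7, 4), (9, 1), (9, 7), (9, 10), (10, 3), (10, 4), (10, 5)}.
Total count |C(F_11)_aff| = 14.


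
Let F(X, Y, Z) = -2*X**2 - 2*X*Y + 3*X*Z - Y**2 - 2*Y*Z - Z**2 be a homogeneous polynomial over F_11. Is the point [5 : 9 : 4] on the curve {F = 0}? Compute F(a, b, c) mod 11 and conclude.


F(5,9,4) ≡ 4 (mod 11); P is NOT on the curve.

Evaluate F(5, 9, 4) term-by-term (mod 11).
  -2*X**2 ↦ -2·25·1·1 = -50
  -2*X*Y ↦ -2·5·9·1 = -90
  3*X*Z ↦ 3·5·1·4 = 60
  -Y**2 ↦ -1·1·81·1 = -81
  -2*Y*Z ↦ -2·1·9·4 = -72
  -Z**2 ↦ -1·1·1·16 = -16
Sum: F(5, 9, 4) = (-50) + (-90) + (60) + (-81) + (-72) + (-16) = -249.
Reducing mod 11: -249 ≡ 4 (mod 11).
Since F(a, b, c) ≡ 4 ≠ 0 (mod 11), P does NOT lie on the curve.


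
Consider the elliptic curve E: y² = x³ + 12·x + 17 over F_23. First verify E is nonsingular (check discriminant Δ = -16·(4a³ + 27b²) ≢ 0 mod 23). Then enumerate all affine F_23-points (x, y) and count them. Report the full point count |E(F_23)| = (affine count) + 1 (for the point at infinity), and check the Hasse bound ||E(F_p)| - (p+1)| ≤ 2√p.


Affine points = {(2, 7), (2, 16), (5, 8), (5, 15), (6, 11), (6, 12), (8, 2), (8, 21), (9, 7), (9, 16), (11, 10), (11, 13), (12, 7), (12, 16), (13, 1), (13, 22), (14, 10), (14, 13), (16, 2), (16, 21), (18, 4), (18, 19), (20, 0), (21, 10), (21, 13), (22, 2), (22, 21)}; affine count = 27; |E(F_23)| = 28.

Discriminant check: Δ ∝ 4a³ + 27b² = 4·12³ + 27·17² = 4·1728 + 27·289 ≡ 18 (mod 23). Nonzero ⇒ E is nonsingular.
For each x ∈ F_23, compute rhs = x³ + 12·x + 17 mod 23, then count y ∈ F_23 with y² ≡ rhs.
  x = 0: rhs = 17, matching y values: none (0 points).
  x = 1: rhs = 7, matching y values: none (0 points).
  x = 2: rhs = 3, matching y values: 7, 16 (2 points).
  x = 3: rhs = 11, matching y values: none (0 points).
  x = 4: rhs = 14, matching y values: none (0 points).
  x = 5: rhs = 18, matching y values: 8, 15 (2 points).
  x = 6: rhs = 6, matching y values: 11, 12 (2 points).
  x = 7: rhs = 7, matching y values: none (0 points).
  x = 8: rhs = 4, matching y values: 2, 21 (2 points).
  x = 9: rhs = 3, matching y values: 7, 16 (2 points).
  x = 10: rhs = 10, matching y values: none (0 points).
  x = 11: rhs = 8, matching y values: 10, 13 (2 points).
  x = 12: rhs = 3, matching y values: 7, 16 (2 points).
  x = 13: rhs = 1, matching y values: 1, 22 (2 points).
  x = 14: rhs = 8, matching y values: 10, 13 (2 points).
  x = 15: rhs = 7, matching y values: none (0 points).
  x = 16: rhs = 4, matching y values: 2, 21 (2 points).
  x = 17: rhs = 5, matching y values: none (0 points).
  x = 18: rhs = 16, matching y values: 4, 19 (2 points).
  x = 19: rhs = 20, matching y values: none (0 points).
  x = 20: rhs = 0, matching y values: 0 (1 points).
  x = 21: rhs = 8, matching y values: 10, 13 (2 points).
  x = 22: rhs = 4, matching y values: 2, 21 (2 points).
Total affine count: 27.
Full point count |E(F_23)| = 27 + 1 = 28.
Hasse bound: |28 − (23+1)| = |4| = 4 ≤ 2√23 ≈ 9.5917 ✓.


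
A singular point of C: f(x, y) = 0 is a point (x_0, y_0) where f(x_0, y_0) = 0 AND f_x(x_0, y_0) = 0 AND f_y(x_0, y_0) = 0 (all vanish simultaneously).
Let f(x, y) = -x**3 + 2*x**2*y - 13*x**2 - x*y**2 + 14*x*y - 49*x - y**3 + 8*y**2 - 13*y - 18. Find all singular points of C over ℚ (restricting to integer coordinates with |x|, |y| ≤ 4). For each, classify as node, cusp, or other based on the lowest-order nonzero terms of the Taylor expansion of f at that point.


Singular points: {(-2, 3)}; classification: node.

Compute partial derivatives:
  f_x = -3*x**2 + 4*x*y - 26*x - y**2 + 14*y - 49.
  f_y = 2*x**2 - 2*x*y + 14*x - 3*y**2 + 16*y - 13.
Scan x_0 ∈ {−4, ..., 4}. For each x_0, f_y(x_0, y) is a polynomial in y; find its integer roots y ∈ {−4, ..., 4}, then test f_x and f at those candidates.
  x = -4: f_y(-4, y) = -3*y**2 + 24*y - 37; no integer root y with |y| ≤ 4.
  x = -3: f_y(-3, y) = -3*y**2 + 22*y - 37; no integer root y with |y| ≤ 4.
  x = -2: f_y(-2, y) = -3*y**2 + 20*y - 33; vanishes at y ∈ {3}. (-2, 3): f_x = 0, f = 0 — SINGULAR.
  x = -1: f_y(-1, y) = -3*y**2 + 18*y - 25; no integer root y with |y| ≤ 4.
  x = 0: f_y(0, y) = -3*y**2 + 16*y - 13; vanishes at y ∈ {1}. (0, 1): f_x = -36 ≠ 0.
  x = 1: f_y(1, y) = -3*y**2 + 14*y + 3; no integer root y with |y| ≤ 4.
  x = 2: f_y(2, y) = -3*y**2 + 12*y + 23; no integer root y with |y| ≤ 4.
  x = 3: f_y(3, y) = -3*y**2 + 10*y + 47; no integer root y with |y| ≤ 4.
  x = 4: f_y(4, y) = -3*y**2 + 8*y + 75; no integer root y with |y| ≤ 4.
Only singular point on the grid: (-2, 3).
Classify: substitute x = -2 + u, y = 3 + v and expand: f = -u**3 + 2*u**2*v - u**2 - u*v**2 - v**3 + v**2.
No constant or linear terms (consistent with a singular point). Quadratic part: -u**2 + v**2. Cubic part: -u**3 + 2*u**2*v - u*v**2 - v**3.
The quadratic part v**2 - u**2 = (v − u)(v + u) splits into two distinct linear factors, so there are two distinct tangent lines y − 3 = ±(x − -2) — this is a node (ordinary double point).
Classification: node.


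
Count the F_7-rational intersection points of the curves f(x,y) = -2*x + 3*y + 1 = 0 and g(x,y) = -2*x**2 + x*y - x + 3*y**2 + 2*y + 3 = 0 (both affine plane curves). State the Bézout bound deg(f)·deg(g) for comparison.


Common zeros: {(2, 1)}; count = 1; Bézout bound = 2.

deg(f) = 1, deg(g) = 2, so Bézout bound = 2.
Scan x ∈ F_7. For each x, list the y ∈ F_7 with f(x, y) ≡ 0 and those with g(x, y) ≡ 0 (mod 7); the common zeros in that column are the intersection.
  x = 0: f ≡ 0 at y ∈ {2}; g ≡ 0 at y ∈ ∅; common: ∅.
  x = 1: f ≡ 0 at y ∈ {5}; g ≡ 0 at y ∈ {0, 6}; common: ∅.
  x = 2: f ≡ 0 at y ∈ {1}; g ≡ 0 at y ∈ {0, 1}; common: {1}.
  x = 3: f ≡ 0 at y ∈ {4}; g ≡ 0 at y ∈ ∅; common: ∅.
  x = 4: f ≡ 0 at y ∈ {0}; g ≡ 0 at y ∈ ∅; common: ∅.
  x = 5: f ≡ 0 at y ∈ {3}; g ≡ 0 at y ∈ {1, 6}; common: ∅.
  x = 6: f ≡ 0 at y ∈ {6}; g ≡ 0 at y ∈ ∅; common: ∅.
Collecting: common zeros = {(2, 1)}, so the count is 1.
Comparison with the Bézout bound: 1 ≤ 2 = deg(f)·deg(g), as expected for curves with no common component (the affine F_7-count falls short of the bound because intersections may lie at infinity, over extension fields, or carry multiplicity).


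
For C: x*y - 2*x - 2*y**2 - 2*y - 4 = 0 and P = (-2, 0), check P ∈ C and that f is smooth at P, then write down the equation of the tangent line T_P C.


Tangent line at P: -2*x - 4*y - 4 = 0.

Step 1: f(-2, 0) = 0, so P lies on C.
Step 2: partial derivatives
  f_x(x, y) = y - 2, f_y(x, y) = x - 4*y - 2.
  f_x(P) = -2, f_y(P) = -4 (gradient nonzero, so P is smooth).
Step 3: tangent line at P: -2·(x − -2) + -4·(y − 0) = 0.
Expanding: -2*x - 4*y - 4 = 0.


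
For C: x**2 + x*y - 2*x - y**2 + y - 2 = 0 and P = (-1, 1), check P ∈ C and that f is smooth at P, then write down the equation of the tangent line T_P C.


Tangent line at P: -3*x - 2*y - 1 = 0.

Step 1: f(-1, 1) = 0, so P lies on C.
Step 2: partial derivatives
  f_x(x, y) = 2*x + y - 2, f_y(x, y) = x - 2*y + 1.
  f_x(P) = -3, f_y(P) = -2 (gradient nonzero, so P is smooth).
Step 3: tangent line at P: -3·(x − -1) + -2·(y − 1) = 0.
Expanding: -3*x - 2*y - 1 = 0.


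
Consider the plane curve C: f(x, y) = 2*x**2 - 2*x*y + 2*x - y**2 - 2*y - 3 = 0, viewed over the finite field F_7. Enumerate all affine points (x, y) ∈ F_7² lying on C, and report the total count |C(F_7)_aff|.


Affine F_7-points: {(2, 2), (2, 6), (3, 0), (3, 6), (5, 4), (5, 5), (6, 2), (6, 5)}; count = 8.

For each of the 49 pairs (x, y) ∈ F_7², evaluate f(x, y) mod 7. Record the zeros.
  x = 0: [0↦4, 1↦1, 2↦3, 3↦3, 4↦1, 5↦4, 6↦5]  zeros at y ∈ ∅
  x = 1: [0↦1, 1↦3, 2↦3, 3↦1, 4↦4, 5↦5, 6↦4]  zeros at y ∈ ∅
  x = 2: [0↦2, 1↦2, 2↦0, 3↦3, 4↦4, 5↦3, 6↦0]  zeros at y ∈ {2, 6}
  x = 3: [0↦0, 1↦5, 2↦1, 3↦2, 4↦1, 5↦5, 6↦0]  zeros at y ∈ {0, 6}
  x = 4: [0↦2, 1↦5, 2↦6, 3↦5, 4↦2, 5↦4, 6↦4]  zeros at y ∈ ∅
  x = 5: [0↦1, 1↦2, 2↦1, 3↦5, 4↦0, 5↦0, 6↦5]  zeros at y ∈ {4, 5}
  x = 6: [0↦4, 1↦3, 2↦0, 3↦2, 4↦2, 5↦0, 6↦3]  zeros at y ∈ {2, 5}
Collecting zeros: affine points = {(2, 2), (2, 6), (3, 0), (3, 6), (5, 4), (5, 5), (6, 2), (6, 5)}.
Total count |C(F_7)_aff| = 8.


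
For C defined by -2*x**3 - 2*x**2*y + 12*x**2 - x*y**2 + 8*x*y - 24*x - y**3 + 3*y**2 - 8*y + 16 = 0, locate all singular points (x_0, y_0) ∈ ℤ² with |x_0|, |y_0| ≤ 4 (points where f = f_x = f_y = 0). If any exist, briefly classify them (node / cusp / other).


Singular points: {(2, 0)}; classification: cusp.

Compute partial derivatives:
  f_x = -6*x**2 - 4*x*y + 24*x - y**2 + 8*y - 24.
  f_y = -2*x**2 - 2*x*y + 8*x - 3*y**2 + 6*y - 8.
Scan x_0 ∈ {−4, ..., 4}. For each x_0, f_y(x_0, y) is a polynomial in y; find its integer roots y ∈ {−4, ..., 4}, then test f_x and f at those candidates.
  x = -4: f_y(-4, y) = -3*y**2 + 14*y - 72; no integer root y with |y| ≤ 4.
  x = -3: f_y(-3, y) = -3*y**2 + 12*y - 50; no integer root y with |y| ≤ 4.
  x = -2: f_y(-2, y) = -3*y**2 + 10*y - 32; no integer root y with |y| ≤ 4.
  x = -1: f_y(-1, y) = -3*y**2 + 8*y - 18; no integer root y with |y| ≤ 4.
  x = 0: f_y(0, y) = -3*y**2 + 6*y - 8; no integer root y with |y| ≤ 4.
  x = 1: f_y(1, y) = -3*y**2 + 4*y - 2; no integer root y with |y| ≤ 4.
  x = 2: f_y(2, y) = -3*y**2 + 2*y; vanishes at y ∈ {0}. (2, 0): f_x = 0, f = 0 — SINGULAR.
  x = 3: f_y(3, y) = -3*y**2 - 2; no integer root y with |y| ≤ 4.
  x = 4: f_y(4, y) = -3*y**2 - 2*y - 8; no integer root y with |y| ≤ 4.
Only singular point on the grid: (2, 0).
Classify: substitute x = 2 + u, y = 0 + v and expand: f = -2*u**3 - 2*u**2*v - u*v**2 - v**3 + v**2.
No constant or linear terms (consistent with a singular point). Quadratic part: v**2. Cubic part: -2*u**3 - 2*u**2*v - u*v**2 - v**3.
The quadratic part v**2 is a perfect square, so there is a single (double) tangent line v = 0, i.e. y = 0. Restricting the cubic part to that line (v = 0) leaves -2*u**3 ≠ 0, so f is not divisible by v and the branch is v² ≈ 2*u**3 to lowest order — this is a cusp.
Classification: cusp.


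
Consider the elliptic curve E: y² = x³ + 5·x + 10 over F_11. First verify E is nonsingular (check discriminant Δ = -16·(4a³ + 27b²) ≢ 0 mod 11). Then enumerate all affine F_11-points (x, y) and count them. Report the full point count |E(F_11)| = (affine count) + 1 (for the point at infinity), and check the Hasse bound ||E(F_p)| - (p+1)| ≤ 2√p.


Affine points = {(1, 4), (1, 7), (6, 5), (6, 6), (7, 5), (7, 6), (8, 1), (8, 10), (9, 5), (9, 6), (10, 2), (10, 9)}; affine count = 12; |E(F_11)| = 13.

Discriminant check: Δ ∝ 4a³ + 27b² = 4·5³ + 27·10² = 4·125 + 27·100 ≡ 10 (mod 11). Nonzero ⇒ E is nonsingular.
For each x ∈ F_11, compute rhs = x³ + 5·x + 10 mod 11, then count y ∈ F_11 with y² ≡ rhs.
  x = 0: rhs = 10, matching y values: none (0 points).
  x = 1: rhs = 5, matching y values: 4, 7 (2 points).
  x = 2: rhs = 6, matching y values: none (0 points).
  x = 3: rhs = 8, matching y values: none (0 points).
  x = 4: rhs = 6, matching y values: none (0 points).
  x = 5: rhs = 6, matching y values: none (0 points).
  x = 6: rhs = 3, matching y values: 5, 6 (2 points).
  x = 7: rhs = 3, matching y values: 5, 6 (2 points).
  x = 8: rhs = 1, matching y values: 1, 10 (2 points).
  x = 9: rhs = 3, matching y values: 5, 6 (2 points).
  x = 10: rhs = 4, matching y values: 2, 9 (2 points).
Total affine count: 12.
Full point count |E(F_11)| = 12 + 1 = 13.
Hasse bound: |13 − (11+1)| = |1| = 1 ≤ 2√11 ≈ 6.6332 ✓.


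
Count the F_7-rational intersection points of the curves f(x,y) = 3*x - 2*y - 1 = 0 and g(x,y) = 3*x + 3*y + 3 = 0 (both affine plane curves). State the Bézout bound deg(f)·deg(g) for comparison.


Common zeros: {(4, 2)}; count = 1; Bézout bound = 1.

deg(f) = 1, deg(g) = 1, so Bézout bound = 1.
Scan x ∈ F_7. For each x, list the y ∈ F_7 with f(x, y) ≡ 0 and those with g(x, y) ≡ 0 (mod 7); the common zeros in that column are the intersection.
  x = 0: f ≡ 0 at y ∈ {3}; g ≡ 0 at y ∈ {6}; common: ∅.
  x = 1: f ≡ 0 at y ∈ {1}; g ≡ 0 at y ∈ {5}; common: ∅.
  x = 2: f ≡ 0 at y ∈ {6}; g ≡ 0 at y ∈ {4}; common: ∅.
  x = 3: f ≡ 0 at y ∈ {4}; g ≡ 0 at y ∈ {3}; common: ∅.
  x = 4: f ≡ 0 at y ∈ {2}; g ≡ 0 at y ∈ {2}; common: {2}.
  x = 5: f ≡ 0 at y ∈ {0}; g ≡ 0 at y ∈ {1}; common: ∅.
  x = 6: f ≡ 0 at y ∈ {5}; g ≡ 0 at y ∈ {0}; common: ∅.
Collecting: common zeros = {(4, 2)}, so the count is 1.
Comparison with the Bézout bound: 1 ≤ 1 = deg(f)·deg(g), as expected for curves with no common component (the bound is attained).


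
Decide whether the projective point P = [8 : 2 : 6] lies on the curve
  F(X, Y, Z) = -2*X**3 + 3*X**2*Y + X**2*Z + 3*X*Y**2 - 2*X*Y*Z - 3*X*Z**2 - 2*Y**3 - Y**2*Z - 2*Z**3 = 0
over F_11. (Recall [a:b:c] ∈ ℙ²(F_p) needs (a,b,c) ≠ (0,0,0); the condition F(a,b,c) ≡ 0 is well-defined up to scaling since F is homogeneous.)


F(8,2,6) ≡ 6 (mod 11); P is NOT on the curve.

Evaluate F(8, 2, 6) term-by-term (mod 11).
  -2*X**3 ↦ -2·512·1·1 = -1024
  3*X**2*Y ↦ 3·64·2·1 = 384
  X**2*Z ↦ 1·64·1·6 = 384
  3*X*Y**2 ↦ 3·8·4·1 = 96
  -2*X*Y*Z ↦ -2·8·2·6 = -192
  -3*X*Z**2 ↦ -3·8·1·36 = -864
  -2*Y**3 ↦ -2·1·8·1 = -16
  -Y**2*Z ↦ -1·1·4·6 = -24
  -2*Z**3 ↦ -2·1·1·216 = -432
Sum: F(8, 2, 6) = (-1024) + (384) + (384) + (96) + (-192) + (-864) + (-16) + (-24) + (-432) = -1688.
Reducing mod 11: -1688 ≡ 6 (mod 11).
Since F(a, b, c) ≡ 6 ≠ 0 (mod 11), P does NOT lie on the curve.
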